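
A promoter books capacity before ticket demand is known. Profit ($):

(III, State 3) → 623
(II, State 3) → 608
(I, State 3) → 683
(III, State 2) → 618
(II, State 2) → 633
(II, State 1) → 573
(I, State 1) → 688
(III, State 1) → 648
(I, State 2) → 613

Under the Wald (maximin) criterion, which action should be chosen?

Row minima: I=613, II=573, III=618
Best worst-case = 618 → III.

III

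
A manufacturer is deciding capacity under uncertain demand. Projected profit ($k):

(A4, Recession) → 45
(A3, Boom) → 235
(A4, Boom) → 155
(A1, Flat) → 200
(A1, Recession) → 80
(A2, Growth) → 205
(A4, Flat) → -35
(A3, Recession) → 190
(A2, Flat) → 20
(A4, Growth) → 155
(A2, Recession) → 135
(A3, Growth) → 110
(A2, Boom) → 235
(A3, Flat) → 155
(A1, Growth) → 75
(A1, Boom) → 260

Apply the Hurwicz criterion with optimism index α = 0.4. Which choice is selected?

A3

A1: 0.4·260 + 0.6·75 = 149
A2: 0.4·235 + 0.6·20 = 106
A3: 0.4·235 + 0.6·110 = 160
A4: 0.4·155 + 0.6·(-35) = 41
Highest Hurwicz score = 160 → A3.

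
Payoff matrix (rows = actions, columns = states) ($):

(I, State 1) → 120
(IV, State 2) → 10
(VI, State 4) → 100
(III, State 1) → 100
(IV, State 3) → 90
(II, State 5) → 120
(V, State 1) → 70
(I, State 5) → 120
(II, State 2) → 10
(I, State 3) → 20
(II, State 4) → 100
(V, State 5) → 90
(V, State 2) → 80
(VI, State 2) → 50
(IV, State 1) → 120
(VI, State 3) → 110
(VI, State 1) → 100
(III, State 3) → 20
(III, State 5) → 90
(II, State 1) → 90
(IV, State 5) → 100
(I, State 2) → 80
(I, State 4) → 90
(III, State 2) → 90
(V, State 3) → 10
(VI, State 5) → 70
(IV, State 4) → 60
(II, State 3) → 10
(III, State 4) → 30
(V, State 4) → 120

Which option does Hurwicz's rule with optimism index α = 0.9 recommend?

I

I: 0.9·120 + 0.1·20 = 110
II: 0.9·120 + 0.1·10 = 109
III: 0.9·100 + 0.1·20 = 92
IV: 0.9·120 + 0.1·10 = 109
V: 0.9·120 + 0.1·10 = 109
VI: 0.9·110 + 0.1·50 = 104
Highest Hurwicz score = 110 → I.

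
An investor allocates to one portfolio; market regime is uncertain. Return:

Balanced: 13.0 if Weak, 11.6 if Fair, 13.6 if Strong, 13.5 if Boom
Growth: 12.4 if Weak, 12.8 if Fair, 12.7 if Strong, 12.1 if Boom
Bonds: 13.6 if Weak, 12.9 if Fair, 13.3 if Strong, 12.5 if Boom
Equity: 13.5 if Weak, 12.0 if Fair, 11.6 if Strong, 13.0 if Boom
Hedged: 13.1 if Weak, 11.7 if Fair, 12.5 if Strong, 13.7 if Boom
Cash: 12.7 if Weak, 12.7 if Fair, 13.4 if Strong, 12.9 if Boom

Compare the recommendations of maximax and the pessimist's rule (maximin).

maximax → Hedged; maximin → Cash (disagree)

Row maxima: Balanced=13.6, Growth=12.8, Bonds=13.6, Equity=13.5, Hedged=13.7, Cash=13.4
Best best-case = 13.7 → Hedged.
Row minima: Balanced=11.6, Growth=12.1, Bonds=12.5, Equity=11.6, Hedged=11.7, Cash=12.7
Best worst-case = 12.7 → Cash.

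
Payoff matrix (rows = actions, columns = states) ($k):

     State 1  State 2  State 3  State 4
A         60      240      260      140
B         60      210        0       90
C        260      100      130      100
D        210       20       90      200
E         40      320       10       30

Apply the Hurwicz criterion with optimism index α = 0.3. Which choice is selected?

A: 0.3·260 + 0.7·60 = 120
B: 0.3·210 + 0.7·0 = 63
C: 0.3·260 + 0.7·100 = 148
D: 0.3·210 + 0.7·20 = 77
E: 0.3·320 + 0.7·10 = 103
Highest Hurwicz score = 148 → C.

C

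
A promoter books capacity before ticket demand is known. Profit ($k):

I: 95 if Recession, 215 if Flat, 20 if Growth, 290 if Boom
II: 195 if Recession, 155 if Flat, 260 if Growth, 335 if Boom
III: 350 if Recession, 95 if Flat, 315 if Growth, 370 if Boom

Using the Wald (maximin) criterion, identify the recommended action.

II

Row minima: I=20, II=155, III=95
Best worst-case = 155 → II.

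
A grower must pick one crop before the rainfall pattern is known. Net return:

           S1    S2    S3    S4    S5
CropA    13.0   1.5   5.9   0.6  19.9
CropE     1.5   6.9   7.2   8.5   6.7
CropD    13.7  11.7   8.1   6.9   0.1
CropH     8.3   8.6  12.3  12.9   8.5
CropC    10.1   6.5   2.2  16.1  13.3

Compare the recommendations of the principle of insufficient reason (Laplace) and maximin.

laplace → CropH; maximin → CropH (agree)

Row averages: CropA=8.18, CropE=6.16, CropD=8.1, CropH=10.12, CropC=9.64
Highest average = 10.12 → CropH.
Row minima: CropA=0.6, CropE=1.5, CropD=0.1, CropH=8.3, CropC=2.2
Best worst-case = 8.3 → CropH.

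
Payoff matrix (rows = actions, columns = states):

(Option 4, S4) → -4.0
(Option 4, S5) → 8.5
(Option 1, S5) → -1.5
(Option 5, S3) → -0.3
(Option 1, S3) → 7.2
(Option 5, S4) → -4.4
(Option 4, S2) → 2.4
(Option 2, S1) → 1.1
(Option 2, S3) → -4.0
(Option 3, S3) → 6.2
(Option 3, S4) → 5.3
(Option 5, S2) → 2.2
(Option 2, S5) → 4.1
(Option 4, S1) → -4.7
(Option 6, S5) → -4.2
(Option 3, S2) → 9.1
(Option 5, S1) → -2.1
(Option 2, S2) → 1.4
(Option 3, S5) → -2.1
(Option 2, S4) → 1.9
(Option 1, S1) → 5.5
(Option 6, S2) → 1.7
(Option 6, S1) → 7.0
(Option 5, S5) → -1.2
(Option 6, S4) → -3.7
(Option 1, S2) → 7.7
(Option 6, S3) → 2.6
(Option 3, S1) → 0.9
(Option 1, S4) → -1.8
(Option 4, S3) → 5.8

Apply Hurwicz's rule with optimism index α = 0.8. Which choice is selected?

Option 1: 0.8·7.7 + 0.2·(-1.8) = 5.8
Option 2: 0.8·4.1 + 0.2·(-4.0) = 2.48
Option 3: 0.8·9.1 + 0.2·(-2.1) = 6.86
Option 4: 0.8·8.5 + 0.2·(-4.7) = 5.86
Option 5: 0.8·2.2 + 0.2·(-4.4) = 0.88
Option 6: 0.8·7.0 + 0.2·(-4.2) = 4.76
Highest Hurwicz score = 6.86 → Option 3.

Option 3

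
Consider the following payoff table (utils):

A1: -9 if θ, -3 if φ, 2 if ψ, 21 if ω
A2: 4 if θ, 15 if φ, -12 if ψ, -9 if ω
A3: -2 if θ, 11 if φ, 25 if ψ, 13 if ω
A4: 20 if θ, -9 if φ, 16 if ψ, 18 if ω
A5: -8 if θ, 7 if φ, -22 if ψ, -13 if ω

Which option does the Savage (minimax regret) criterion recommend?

A3

Column bests: θ=20, φ=15, ψ=25, ω=21.
A1 regrets: 29, 18, 23, 0 → max 29
A2 regrets: 16, 0, 37, 30 → max 37
A3 regrets: 22, 4, 0, 8 → max 22
A4 regrets: 0, 24, 9, 3 → max 24
A5 regrets: 28, 8, 47, 34 → max 47
Smallest max regret = 22 → A3.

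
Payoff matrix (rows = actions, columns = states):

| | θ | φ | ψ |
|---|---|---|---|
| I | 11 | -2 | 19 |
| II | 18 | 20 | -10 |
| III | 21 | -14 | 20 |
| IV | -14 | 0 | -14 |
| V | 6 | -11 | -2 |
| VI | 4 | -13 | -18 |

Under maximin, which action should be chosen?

I

Row minima: I=-2, II=-10, III=-14, IV=-14, V=-11, VI=-18
Best worst-case = -2 → I.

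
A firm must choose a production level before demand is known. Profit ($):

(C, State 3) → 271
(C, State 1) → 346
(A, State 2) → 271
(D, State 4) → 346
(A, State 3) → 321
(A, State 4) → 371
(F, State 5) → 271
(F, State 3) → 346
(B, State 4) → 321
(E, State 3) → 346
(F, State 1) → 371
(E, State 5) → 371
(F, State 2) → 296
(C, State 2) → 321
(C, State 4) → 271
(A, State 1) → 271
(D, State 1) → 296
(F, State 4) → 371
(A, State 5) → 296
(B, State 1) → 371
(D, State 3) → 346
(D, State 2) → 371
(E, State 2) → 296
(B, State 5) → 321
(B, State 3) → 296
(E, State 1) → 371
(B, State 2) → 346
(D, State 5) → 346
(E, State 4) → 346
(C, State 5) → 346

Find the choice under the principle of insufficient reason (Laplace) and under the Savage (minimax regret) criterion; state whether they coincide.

Row averages: A=306, B=331, C=311, D=341, E=346, F=331
Highest average = 346 → E.
Column bests: State 1=371, State 2=371, State 3=346, State 4=371, State 5=371.
A regrets: 100, 100, 25, 0, 75 → max 100
B regrets: 0, 25, 50, 50, 50 → max 50
C regrets: 25, 50, 75, 100, 25 → max 100
D regrets: 75, 0, 0, 25, 25 → max 75
E regrets: 0, 75, 0, 25, 0 → max 75
F regrets: 0, 75, 0, 0, 100 → max 100
Smallest max regret = 50 → B.

laplace → E; minimax regret → B (disagree)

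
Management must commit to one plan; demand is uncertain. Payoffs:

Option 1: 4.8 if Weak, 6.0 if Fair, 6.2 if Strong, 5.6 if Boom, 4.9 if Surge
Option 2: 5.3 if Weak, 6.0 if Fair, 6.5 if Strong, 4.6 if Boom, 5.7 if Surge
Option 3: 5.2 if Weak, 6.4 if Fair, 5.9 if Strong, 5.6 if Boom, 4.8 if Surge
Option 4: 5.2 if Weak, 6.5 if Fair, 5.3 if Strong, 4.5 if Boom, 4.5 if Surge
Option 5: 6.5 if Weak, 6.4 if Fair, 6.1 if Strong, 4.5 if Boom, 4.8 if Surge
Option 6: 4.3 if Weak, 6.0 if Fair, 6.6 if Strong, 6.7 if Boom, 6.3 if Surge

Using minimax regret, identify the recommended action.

Option 3

Column bests: Weak=6.5, Fair=6.5, Strong=6.6, Boom=6.7, Surge=6.3.
Option 1 regrets: 1.7, 0.5, 0.4, 1.1, 1.4 → max 1.7
Option 2 regrets: 1.2, 0.5, 0.1, 2.1, 0.6 → max 2.1
Option 3 regrets: 1.3, 0.1, 0.7, 1.1, 1.5 → max 1.5
Option 4 regrets: 1.3, 0.0, 1.3, 2.2, 1.8 → max 2.2
Option 5 regrets: 0.0, 0.1, 0.5, 2.2, 1.5 → max 2.2
Option 6 regrets: 2.2, 0.5, 0.0, 0.0, 0.0 → max 2.2
Smallest max regret = 1.5 → Option 3.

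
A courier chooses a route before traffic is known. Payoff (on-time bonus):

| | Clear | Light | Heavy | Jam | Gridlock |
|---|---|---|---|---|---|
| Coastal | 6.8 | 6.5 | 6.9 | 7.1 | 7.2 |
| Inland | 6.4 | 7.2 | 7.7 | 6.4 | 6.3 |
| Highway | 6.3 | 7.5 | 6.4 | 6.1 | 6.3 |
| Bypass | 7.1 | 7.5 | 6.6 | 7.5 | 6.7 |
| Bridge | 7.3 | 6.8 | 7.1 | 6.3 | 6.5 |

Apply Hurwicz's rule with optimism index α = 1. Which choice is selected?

Coastal: 1·7.2 + 0·6.5 = 7.2
Inland: 1·7.7 + 0·6.3 = 7.7
Highway: 1·7.5 + 0·6.1 = 7.5
Bypass: 1·7.5 + 0·6.6 = 7.5
Bridge: 1·7.3 + 0·6.3 = 7.3
Highest Hurwicz score = 7.7 → Inland.

Inland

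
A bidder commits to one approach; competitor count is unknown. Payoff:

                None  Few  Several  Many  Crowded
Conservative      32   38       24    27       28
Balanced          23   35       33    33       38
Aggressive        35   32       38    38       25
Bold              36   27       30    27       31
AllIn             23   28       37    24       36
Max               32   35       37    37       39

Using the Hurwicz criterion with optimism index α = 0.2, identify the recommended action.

Max

Conservative: 0.2·38 + 0.8·24 = 26.8
Balanced: 0.2·38 + 0.8·23 = 26
Aggressive: 0.2·38 + 0.8·25 = 27.6
Bold: 0.2·36 + 0.8·27 = 28.8
AllIn: 0.2·37 + 0.8·23 = 25.8
Max: 0.2·39 + 0.8·32 = 33.4
Highest Hurwicz score = 33.4 → Max.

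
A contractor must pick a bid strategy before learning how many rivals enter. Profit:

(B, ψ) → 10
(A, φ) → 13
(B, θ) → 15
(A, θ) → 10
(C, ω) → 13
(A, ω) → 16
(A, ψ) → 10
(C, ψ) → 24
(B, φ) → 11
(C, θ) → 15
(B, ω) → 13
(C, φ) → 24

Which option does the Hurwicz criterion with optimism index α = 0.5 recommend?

C

A: 0.5·16 + 0.5·10 = 13
B: 0.5·15 + 0.5·10 = 12.5
C: 0.5·24 + 0.5·13 = 18.5
Highest Hurwicz score = 18.5 → C.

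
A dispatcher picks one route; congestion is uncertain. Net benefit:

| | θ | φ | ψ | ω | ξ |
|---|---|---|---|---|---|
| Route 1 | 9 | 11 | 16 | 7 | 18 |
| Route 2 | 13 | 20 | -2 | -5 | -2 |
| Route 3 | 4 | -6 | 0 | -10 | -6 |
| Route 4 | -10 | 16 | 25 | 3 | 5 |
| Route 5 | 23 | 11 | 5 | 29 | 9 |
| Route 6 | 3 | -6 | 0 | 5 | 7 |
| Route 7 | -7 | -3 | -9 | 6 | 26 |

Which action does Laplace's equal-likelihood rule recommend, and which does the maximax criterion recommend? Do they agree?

Row averages: Route 1=12.2, Route 2=4.8, Route 3=-3.6, Route 4=7.8, Route 5=15.4, Route 6=1.8, Route 7=2.6
Highest average = 15.4 → Route 5.
Row maxima: Route 1=18, Route 2=20, Route 3=4, Route 4=25, Route 5=29, Route 6=7, Route 7=26
Best best-case = 29 → Route 5.

laplace → Route 5; maximax → Route 5 (agree)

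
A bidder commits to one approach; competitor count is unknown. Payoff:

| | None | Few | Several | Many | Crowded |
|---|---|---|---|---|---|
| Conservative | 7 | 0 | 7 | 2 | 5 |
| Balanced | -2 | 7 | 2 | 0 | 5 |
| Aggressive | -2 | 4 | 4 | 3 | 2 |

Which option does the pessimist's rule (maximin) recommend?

Row minima: Conservative=0, Balanced=-2, Aggressive=-2
Best worst-case = 0 → Conservative.

Conservative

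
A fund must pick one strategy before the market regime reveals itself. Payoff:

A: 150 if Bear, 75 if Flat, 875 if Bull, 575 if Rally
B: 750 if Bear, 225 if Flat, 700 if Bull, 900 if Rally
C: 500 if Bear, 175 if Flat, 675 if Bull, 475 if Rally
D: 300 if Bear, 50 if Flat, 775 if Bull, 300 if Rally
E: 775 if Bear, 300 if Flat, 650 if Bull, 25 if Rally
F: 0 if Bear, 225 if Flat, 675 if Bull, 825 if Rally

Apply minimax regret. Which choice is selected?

Column bests: Bear=775, Flat=300, Bull=875, Rally=900.
A regrets: 625, 225, 0, 325 → max 625
B regrets: 25, 75, 175, 0 → max 175
C regrets: 275, 125, 200, 425 → max 425
D regrets: 475, 250, 100, 600 → max 600
E regrets: 0, 0, 225, 875 → max 875
F regrets: 775, 75, 200, 75 → max 775
Smallest max regret = 175 → B.

B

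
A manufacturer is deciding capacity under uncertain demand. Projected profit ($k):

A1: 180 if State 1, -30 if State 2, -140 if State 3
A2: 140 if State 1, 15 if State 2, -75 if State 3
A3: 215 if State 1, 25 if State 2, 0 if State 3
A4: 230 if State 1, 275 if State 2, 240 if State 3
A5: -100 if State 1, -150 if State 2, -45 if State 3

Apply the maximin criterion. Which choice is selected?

Row minima: A1=-140, A2=-75, A3=0, A4=230, A5=-150
Best worst-case = 230 → A4.

A4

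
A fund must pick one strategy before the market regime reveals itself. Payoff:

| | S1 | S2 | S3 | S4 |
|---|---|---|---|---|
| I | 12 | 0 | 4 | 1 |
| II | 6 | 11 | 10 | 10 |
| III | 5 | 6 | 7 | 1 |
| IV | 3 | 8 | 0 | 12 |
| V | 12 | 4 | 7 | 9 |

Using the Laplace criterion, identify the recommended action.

Row averages: I=4.25, II=9.25, III=4.75, IV=5.75, V=8
Highest average = 9.25 → II.

II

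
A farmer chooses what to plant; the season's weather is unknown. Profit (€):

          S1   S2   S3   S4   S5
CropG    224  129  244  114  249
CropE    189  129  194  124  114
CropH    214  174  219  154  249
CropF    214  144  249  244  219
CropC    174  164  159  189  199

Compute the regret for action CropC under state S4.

55

Best payoff under S4 is 244.
Regret = 244 − 189 = 55.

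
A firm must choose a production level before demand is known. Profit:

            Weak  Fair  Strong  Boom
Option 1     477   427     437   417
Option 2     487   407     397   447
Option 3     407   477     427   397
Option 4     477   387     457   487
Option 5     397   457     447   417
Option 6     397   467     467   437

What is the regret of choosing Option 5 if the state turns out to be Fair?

20

Best payoff under Fair is 477.
Regret = 477 − 457 = 20.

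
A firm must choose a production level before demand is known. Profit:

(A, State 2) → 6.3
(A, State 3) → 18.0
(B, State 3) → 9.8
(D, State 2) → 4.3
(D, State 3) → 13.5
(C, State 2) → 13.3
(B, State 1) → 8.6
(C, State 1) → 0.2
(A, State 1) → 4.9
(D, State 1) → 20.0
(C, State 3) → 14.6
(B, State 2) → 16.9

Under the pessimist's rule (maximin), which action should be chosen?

Row minima: A=4.9, B=8.6, C=0.2, D=4.3
Best worst-case = 8.6 → B.

B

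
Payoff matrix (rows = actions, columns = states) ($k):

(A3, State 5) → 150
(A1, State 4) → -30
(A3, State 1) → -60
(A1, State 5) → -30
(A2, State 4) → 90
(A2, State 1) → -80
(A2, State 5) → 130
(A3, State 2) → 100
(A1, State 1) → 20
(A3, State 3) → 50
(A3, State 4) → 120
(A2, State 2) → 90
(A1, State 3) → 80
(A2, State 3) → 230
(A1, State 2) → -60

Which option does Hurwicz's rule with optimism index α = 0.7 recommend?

A1: 0.7·80 + 0.3·(-60) = 38
A2: 0.7·230 + 0.3·(-80) = 137
A3: 0.7·150 + 0.3·(-60) = 87
Highest Hurwicz score = 137 → A2.

A2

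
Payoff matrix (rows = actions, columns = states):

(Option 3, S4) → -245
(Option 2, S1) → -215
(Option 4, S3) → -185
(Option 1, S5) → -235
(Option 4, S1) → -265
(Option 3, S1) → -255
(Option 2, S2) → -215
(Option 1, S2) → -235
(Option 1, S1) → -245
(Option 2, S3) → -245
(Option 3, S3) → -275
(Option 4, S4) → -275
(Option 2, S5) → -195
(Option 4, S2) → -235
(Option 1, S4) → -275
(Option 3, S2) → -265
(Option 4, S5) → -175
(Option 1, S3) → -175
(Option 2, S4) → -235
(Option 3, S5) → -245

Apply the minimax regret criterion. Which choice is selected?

Option 4

Column bests: S1=-215, S2=-215, S3=-175, S4=-235, S5=-175.
Option 1 regrets: 30, 20, 0, 40, 60 → max 60
Option 2 regrets: 0, 0, 70, 0, 20 → max 70
Option 3 regrets: 40, 50, 100, 10, 70 → max 100
Option 4 regrets: 50, 20, 10, 40, 0 → max 50
Smallest max regret = 50 → Option 4.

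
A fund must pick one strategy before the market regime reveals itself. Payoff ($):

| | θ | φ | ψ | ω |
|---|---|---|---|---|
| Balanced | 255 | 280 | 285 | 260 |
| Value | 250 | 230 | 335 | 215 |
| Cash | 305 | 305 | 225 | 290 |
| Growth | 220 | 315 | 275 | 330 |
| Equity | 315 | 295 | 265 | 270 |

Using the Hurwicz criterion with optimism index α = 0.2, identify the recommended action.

Equity

Balanced: 0.2·285 + 0.8·255 = 261
Value: 0.2·335 + 0.8·215 = 239
Cash: 0.2·305 + 0.8·225 = 241
Growth: 0.2·330 + 0.8·220 = 242
Equity: 0.2·315 + 0.8·265 = 275
Highest Hurwicz score = 275 → Equity.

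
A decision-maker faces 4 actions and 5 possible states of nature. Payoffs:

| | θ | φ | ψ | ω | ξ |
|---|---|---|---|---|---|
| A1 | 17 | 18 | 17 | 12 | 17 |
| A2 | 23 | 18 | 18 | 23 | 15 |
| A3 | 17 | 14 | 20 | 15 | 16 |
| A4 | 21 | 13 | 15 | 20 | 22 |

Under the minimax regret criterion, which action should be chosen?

Column bests: θ=23, φ=18, ψ=20, ω=23, ξ=22.
A1 regrets: 6, 0, 3, 11, 5 → max 11
A2 regrets: 0, 0, 2, 0, 7 → max 7
A3 regrets: 6, 4, 0, 8, 6 → max 8
A4 regrets: 2, 5, 5, 3, 0 → max 5
Smallest max regret = 5 → A4.

A4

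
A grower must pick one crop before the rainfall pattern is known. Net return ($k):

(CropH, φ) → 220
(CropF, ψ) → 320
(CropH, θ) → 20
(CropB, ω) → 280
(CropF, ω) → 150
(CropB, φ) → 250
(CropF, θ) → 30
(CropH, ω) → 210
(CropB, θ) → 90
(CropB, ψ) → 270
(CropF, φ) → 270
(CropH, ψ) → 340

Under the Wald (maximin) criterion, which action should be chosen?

Row minima: CropF=30, CropB=90, CropH=20
Best worst-case = 90 → CropB.

CropB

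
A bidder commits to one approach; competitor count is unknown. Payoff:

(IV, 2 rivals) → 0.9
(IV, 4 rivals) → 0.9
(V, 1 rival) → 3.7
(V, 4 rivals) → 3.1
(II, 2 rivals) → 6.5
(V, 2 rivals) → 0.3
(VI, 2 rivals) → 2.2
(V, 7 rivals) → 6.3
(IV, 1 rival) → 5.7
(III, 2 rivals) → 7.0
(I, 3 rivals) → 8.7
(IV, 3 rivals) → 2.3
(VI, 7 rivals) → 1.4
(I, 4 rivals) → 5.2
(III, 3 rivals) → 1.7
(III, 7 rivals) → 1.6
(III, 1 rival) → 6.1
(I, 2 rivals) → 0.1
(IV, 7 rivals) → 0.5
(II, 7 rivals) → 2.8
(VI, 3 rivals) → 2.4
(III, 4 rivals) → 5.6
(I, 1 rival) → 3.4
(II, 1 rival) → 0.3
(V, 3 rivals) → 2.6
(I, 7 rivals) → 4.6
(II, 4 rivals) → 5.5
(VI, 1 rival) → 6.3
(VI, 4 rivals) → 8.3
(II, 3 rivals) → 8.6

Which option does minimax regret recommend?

II

Column bests: 1 rival=6.3, 2 rivals=7.0, 3 rivals=8.7, 4 rivals=8.3, 7 rivals=6.3.
I regrets: 2.9, 6.9, 0.0, 3.1, 1.7 → max 6.9
II regrets: 6.0, 0.5, 0.1, 2.8, 3.5 → max 6.0
III regrets: 0.2, 0.0, 7.0, 2.7, 4.7 → max 7.0
IV regrets: 0.6, 6.1, 6.4, 7.4, 5.8 → max 7.4
V regrets: 2.6, 6.7, 6.1, 5.2, 0.0 → max 6.7
VI regrets: 0.0, 4.8, 6.3, 0.0, 4.9 → max 6.3
Smallest max regret = 6.0 → II.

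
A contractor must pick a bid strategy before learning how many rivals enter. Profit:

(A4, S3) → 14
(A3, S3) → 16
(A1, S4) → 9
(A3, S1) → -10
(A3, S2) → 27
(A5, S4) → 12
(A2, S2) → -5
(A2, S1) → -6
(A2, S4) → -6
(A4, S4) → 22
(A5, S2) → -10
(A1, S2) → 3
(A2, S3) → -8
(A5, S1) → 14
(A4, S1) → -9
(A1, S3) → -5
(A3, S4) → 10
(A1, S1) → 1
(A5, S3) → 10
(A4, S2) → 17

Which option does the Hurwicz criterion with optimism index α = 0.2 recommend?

A1: 0.2·9 + 0.8·(-5) = -2.2
A2: 0.2·(-5) + 0.8·(-8) = -7.4
A3: 0.2·27 + 0.8·(-10) = -2.6
A4: 0.2·22 + 0.8·(-9) = -2.8
A5: 0.2·14 + 0.8·(-10) = -5.2
Highest Hurwicz score = -2.2 → A1.

A1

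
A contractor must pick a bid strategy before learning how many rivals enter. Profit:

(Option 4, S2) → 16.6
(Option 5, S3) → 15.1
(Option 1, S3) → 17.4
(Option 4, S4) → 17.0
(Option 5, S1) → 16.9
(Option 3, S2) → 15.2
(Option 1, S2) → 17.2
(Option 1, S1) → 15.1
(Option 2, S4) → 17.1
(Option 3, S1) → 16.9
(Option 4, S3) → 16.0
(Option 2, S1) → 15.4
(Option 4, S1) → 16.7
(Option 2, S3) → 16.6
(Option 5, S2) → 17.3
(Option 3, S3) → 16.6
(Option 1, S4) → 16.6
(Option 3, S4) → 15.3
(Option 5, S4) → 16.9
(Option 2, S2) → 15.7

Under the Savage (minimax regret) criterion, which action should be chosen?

Option 4

Column bests: S1=16.9, S2=17.3, S3=17.4, S4=17.1.
Option 1 regrets: 1.8, 0.1, 0.0, 0.5 → max 1.8
Option 2 regrets: 1.5, 1.6, 0.8, 0.0 → max 1.6
Option 3 regrets: 0.0, 2.1, 0.8, 1.8 → max 2.1
Option 4 regrets: 0.2, 0.7, 1.4, 0.1 → max 1.4
Option 5 regrets: 0.0, 0.0, 2.3, 0.2 → max 2.3
Smallest max regret = 1.4 → Option 4.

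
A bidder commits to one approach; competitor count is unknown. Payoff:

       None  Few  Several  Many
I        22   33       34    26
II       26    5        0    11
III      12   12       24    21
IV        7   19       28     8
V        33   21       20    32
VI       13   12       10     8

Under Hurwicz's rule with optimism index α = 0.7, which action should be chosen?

I: 0.7·34 + 0.3·22 = 30.4
II: 0.7·26 + 0.3·0 = 18.2
III: 0.7·24 + 0.3·12 = 20.4
IV: 0.7·28 + 0.3·7 = 21.7
V: 0.7·33 + 0.3·20 = 29.1
VI: 0.7·13 + 0.3·8 = 11.5
Highest Hurwicz score = 30.4 → I.

I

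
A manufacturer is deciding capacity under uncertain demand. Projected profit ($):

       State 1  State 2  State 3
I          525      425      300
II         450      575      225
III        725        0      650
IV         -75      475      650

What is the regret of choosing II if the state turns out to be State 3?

Best payoff under State 3 is 650.
Regret = 650 − 225 = 425.

425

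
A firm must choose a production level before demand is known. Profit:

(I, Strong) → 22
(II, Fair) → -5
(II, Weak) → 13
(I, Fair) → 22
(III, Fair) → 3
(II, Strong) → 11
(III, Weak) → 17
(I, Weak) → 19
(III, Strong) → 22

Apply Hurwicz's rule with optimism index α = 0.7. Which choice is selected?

I: 0.7·22 + 0.3·19 = 21.1
II: 0.7·13 + 0.3·(-5) = 7.6
III: 0.7·22 + 0.3·3 = 16.3
Highest Hurwicz score = 21.1 → I.

I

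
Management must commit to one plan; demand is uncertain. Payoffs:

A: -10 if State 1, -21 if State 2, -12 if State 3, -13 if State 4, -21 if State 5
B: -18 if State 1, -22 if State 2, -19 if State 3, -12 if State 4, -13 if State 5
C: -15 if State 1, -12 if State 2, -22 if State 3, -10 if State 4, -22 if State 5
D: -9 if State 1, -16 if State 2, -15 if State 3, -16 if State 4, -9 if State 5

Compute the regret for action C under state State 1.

Best payoff under State 1 is -9.
Regret = -9 − (-15) = 6.

6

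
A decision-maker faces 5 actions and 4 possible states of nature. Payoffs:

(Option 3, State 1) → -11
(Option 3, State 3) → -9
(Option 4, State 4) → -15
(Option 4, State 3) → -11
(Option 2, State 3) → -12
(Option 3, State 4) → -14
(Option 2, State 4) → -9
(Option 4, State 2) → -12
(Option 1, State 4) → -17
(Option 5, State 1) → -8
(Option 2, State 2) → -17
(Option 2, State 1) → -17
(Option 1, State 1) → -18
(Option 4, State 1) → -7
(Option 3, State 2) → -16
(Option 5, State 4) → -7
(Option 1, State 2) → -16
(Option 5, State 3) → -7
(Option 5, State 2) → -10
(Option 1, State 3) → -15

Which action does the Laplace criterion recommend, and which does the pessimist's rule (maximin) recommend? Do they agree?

laplace → Option 5; maximin → Option 5 (agree)

Row averages: Option 1=-16.5, Option 2=-13.75, Option 3=-12.5, Option 4=-11.25, Option 5=-8
Highest average = -8 → Option 5.
Row minima: Option 1=-18, Option 2=-17, Option 3=-16, Option 4=-15, Option 5=-10
Best worst-case = -10 → Option 5.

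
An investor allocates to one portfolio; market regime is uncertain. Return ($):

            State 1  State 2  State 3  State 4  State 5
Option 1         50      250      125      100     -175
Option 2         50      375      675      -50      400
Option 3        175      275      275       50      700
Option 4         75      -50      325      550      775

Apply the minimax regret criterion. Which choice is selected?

Option 4

Column bests: State 1=175, State 2=375, State 3=675, State 4=550, State 5=775.
Option 1 regrets: 125, 125, 550, 450, 950 → max 950
Option 2 regrets: 125, 0, 0, 600, 375 → max 600
Option 3 regrets: 0, 100, 400, 500, 75 → max 500
Option 4 regrets: 100, 425, 350, 0, 0 → max 425
Smallest max regret = 425 → Option 4.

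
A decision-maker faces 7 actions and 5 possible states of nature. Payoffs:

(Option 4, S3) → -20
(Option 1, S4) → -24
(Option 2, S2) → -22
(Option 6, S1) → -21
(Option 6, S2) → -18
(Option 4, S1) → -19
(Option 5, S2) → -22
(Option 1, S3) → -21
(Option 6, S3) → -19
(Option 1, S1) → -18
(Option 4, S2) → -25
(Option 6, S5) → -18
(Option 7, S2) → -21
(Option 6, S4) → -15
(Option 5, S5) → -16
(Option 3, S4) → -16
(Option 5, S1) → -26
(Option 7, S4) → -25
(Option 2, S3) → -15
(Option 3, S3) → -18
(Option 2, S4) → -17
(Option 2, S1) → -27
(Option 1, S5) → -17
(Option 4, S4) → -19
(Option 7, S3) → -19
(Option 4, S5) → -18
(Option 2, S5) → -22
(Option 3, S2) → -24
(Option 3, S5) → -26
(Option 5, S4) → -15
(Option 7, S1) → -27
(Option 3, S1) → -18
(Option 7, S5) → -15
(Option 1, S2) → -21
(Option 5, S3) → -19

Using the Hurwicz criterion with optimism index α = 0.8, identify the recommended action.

Option 1: 0.8·(-17) + 0.2·(-24) = -18.4
Option 2: 0.8·(-15) + 0.2·(-27) = -17.4
Option 3: 0.8·(-16) + 0.2·(-26) = -18
Option 4: 0.8·(-18) + 0.2·(-25) = -19.4
Option 5: 0.8·(-15) + 0.2·(-26) = -17.2
Option 6: 0.8·(-15) + 0.2·(-21) = -16.2
Option 7: 0.8·(-15) + 0.2·(-27) = -17.4
Highest Hurwicz score = -16.2 → Option 6.

Option 6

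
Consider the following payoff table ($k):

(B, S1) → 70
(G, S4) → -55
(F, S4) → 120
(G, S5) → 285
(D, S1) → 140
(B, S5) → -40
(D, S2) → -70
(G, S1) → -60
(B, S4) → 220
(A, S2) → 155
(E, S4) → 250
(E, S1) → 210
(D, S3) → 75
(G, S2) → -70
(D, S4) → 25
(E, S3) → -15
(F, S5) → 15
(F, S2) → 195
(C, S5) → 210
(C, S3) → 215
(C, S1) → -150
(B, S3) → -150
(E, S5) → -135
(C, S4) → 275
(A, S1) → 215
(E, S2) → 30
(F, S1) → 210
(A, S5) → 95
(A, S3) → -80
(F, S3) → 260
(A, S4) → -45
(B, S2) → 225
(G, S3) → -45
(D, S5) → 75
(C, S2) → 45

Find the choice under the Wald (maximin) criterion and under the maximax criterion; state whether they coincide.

maximin → F; maximax → G (disagree)

Row minima: A=-80, B=-150, C=-150, D=-70, E=-135, F=15, G=-70
Best worst-case = 15 → F.
Row maxima: A=215, B=225, C=275, D=140, E=250, F=260, G=285
Best best-case = 285 → G.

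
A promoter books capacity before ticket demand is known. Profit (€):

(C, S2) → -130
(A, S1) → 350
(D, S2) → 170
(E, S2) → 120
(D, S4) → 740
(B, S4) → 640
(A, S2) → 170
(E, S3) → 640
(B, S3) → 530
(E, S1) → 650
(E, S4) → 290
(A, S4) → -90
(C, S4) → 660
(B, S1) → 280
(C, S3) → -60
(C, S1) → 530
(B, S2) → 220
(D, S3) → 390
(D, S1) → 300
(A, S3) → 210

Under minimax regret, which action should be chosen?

Column bests: S1=650, S2=220, S3=640, S4=740.
A regrets: 300, 50, 430, 830 → max 830
B regrets: 370, 0, 110, 100 → max 370
C regrets: 120, 350, 700, 80 → max 700
D regrets: 350, 50, 250, 0 → max 350
E regrets: 0, 100, 0, 450 → max 450
Smallest max regret = 350 → D.

D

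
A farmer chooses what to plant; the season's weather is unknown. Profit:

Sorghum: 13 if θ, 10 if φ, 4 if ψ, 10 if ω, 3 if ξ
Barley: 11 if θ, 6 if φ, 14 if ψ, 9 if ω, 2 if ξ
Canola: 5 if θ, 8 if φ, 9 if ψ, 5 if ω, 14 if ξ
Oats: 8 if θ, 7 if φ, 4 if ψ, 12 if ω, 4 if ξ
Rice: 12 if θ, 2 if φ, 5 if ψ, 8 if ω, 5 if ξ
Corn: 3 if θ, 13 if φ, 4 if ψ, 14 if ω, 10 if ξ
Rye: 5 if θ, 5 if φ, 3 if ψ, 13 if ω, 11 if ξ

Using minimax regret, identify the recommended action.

Canola

Column bests: θ=13, φ=13, ψ=14, ω=14, ξ=14.
Sorghum regrets: 0, 3, 10, 4, 11 → max 11
Barley regrets: 2, 7, 0, 5, 12 → max 12
Canola regrets: 8, 5, 5, 9, 0 → max 9
Oats regrets: 5, 6, 10, 2, 10 → max 10
Rice regrets: 1, 11, 9, 6, 9 → max 11
Corn regrets: 10, 0, 10, 0, 4 → max 10
Rye regrets: 8, 8, 11, 1, 3 → max 11
Smallest max regret = 9 → Canola.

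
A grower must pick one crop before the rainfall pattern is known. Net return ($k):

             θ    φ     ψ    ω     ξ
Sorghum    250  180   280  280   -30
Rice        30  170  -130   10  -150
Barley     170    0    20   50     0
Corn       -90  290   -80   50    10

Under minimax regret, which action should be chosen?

Column bests: θ=250, φ=290, ψ=280, ω=280, ξ=10.
Sorghum regrets: 0, 110, 0, 0, 40 → max 110
Rice regrets: 220, 120, 410, 270, 160 → max 410
Barley regrets: 80, 290, 260, 230, 10 → max 290
Corn regrets: 340, 0, 360, 230, 0 → max 360
Smallest max regret = 110 → Sorghum.

Sorghum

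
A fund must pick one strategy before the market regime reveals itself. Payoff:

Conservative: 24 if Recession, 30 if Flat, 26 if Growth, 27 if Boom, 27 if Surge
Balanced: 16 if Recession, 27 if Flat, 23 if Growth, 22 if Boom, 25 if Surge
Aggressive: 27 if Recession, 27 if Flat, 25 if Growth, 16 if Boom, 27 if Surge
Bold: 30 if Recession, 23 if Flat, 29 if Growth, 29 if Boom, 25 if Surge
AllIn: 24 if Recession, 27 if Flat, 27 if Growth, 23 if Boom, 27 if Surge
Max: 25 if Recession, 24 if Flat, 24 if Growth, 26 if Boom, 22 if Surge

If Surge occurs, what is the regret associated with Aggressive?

0

Best payoff under Surge is 27.
Regret = 27 − 27 = 0.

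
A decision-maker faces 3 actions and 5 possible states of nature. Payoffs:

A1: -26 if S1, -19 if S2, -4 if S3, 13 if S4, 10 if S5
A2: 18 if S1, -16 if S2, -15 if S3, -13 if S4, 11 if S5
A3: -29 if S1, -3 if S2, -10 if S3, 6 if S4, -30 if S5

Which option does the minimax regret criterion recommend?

Column bests: S1=18, S2=-3, S3=-4, S4=13, S5=11.
A1 regrets: 44, 16, 0, 0, 1 → max 44
A2 regrets: 0, 13, 11, 26, 0 → max 26
A3 regrets: 47, 0, 6, 7, 41 → max 47
Smallest max regret = 26 → A2.

A2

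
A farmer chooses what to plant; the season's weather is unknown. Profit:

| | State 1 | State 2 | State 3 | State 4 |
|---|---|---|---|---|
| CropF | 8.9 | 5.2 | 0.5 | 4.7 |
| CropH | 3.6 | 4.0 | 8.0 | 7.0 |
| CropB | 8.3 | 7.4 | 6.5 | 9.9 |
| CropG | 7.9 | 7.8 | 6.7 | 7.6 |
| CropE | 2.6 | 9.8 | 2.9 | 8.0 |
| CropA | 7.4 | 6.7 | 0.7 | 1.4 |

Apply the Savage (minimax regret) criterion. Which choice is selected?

CropG

Column bests: State 1=8.9, State 2=9.8, State 3=8.0, State 4=9.9.
CropF regrets: 0.0, 4.6, 7.5, 5.2 → max 7.5
CropH regrets: 5.3, 5.8, 0.0, 2.9 → max 5.8
CropB regrets: 0.6, 2.4, 1.5, 0.0 → max 2.4
CropG regrets: 1.0, 2.0, 1.3, 2.3 → max 2.3
CropE regrets: 6.3, 0.0, 5.1, 1.9 → max 6.3
CropA regrets: 1.5, 3.1, 7.3, 8.5 → max 8.5
Smallest max regret = 2.3 → CropG.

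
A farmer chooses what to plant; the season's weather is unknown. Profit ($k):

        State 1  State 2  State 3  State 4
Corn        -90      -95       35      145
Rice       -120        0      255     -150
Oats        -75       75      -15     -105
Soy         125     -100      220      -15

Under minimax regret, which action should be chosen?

Soy

Column bests: State 1=125, State 2=75, State 3=255, State 4=145.
Corn regrets: 215, 170, 220, 0 → max 220
Rice regrets: 245, 75, 0, 295 → max 295
Oats regrets: 200, 0, 270, 250 → max 270
Soy regrets: 0, 175, 35, 160 → max 175
Smallest max regret = 175 → Soy.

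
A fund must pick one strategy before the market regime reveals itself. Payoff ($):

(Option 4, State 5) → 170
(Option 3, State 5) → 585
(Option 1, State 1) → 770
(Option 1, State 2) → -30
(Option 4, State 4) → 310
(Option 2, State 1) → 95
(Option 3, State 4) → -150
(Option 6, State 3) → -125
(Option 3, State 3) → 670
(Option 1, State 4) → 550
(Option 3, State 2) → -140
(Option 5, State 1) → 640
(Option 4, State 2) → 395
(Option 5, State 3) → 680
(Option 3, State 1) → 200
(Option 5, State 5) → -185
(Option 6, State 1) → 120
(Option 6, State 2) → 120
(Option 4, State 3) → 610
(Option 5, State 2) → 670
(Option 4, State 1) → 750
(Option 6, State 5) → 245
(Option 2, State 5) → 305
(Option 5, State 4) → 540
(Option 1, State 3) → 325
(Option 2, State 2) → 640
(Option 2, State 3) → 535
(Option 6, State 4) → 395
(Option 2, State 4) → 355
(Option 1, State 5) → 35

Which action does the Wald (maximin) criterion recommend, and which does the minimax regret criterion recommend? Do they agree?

maximin → Option 4; minimax regret → Option 4 (agree)

Row minima: Option 1=-30, Option 2=95, Option 3=-150, Option 4=170, Option 5=-185, Option 6=-125
Best worst-case = 170 → Option 4.
Column bests: State 1=770, State 2=670, State 3=680, State 4=550, State 5=585.
Option 1 regrets: 0, 700, 355, 0, 550 → max 700
Option 2 regrets: 675, 30, 145, 195, 280 → max 675
Option 3 regrets: 570, 810, 10, 700, 0 → max 810
Option 4 regrets: 20, 275, 70, 240, 415 → max 415
Option 5 regrets: 130, 0, 0, 10, 770 → max 770
Option 6 regrets: 650, 550, 805, 155, 340 → max 805
Smallest max regret = 415 → Option 4.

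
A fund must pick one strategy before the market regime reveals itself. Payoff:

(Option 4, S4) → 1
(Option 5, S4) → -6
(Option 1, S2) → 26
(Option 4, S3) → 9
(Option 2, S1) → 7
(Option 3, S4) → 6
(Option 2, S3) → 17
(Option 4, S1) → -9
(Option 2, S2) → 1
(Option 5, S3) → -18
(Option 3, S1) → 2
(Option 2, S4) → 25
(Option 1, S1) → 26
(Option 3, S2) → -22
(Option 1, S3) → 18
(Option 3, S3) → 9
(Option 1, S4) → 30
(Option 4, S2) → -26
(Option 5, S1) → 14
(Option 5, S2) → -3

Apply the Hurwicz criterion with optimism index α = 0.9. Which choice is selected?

Option 1

Option 1: 0.9·30 + 0.1·18 = 28.8
Option 2: 0.9·25 + 0.1·1 = 22.6
Option 3: 0.9·9 + 0.1·(-22) = 5.9
Option 4: 0.9·9 + 0.1·(-26) = 5.5
Option 5: 0.9·14 + 0.1·(-18) = 10.8
Highest Hurwicz score = 28.8 → Option 1.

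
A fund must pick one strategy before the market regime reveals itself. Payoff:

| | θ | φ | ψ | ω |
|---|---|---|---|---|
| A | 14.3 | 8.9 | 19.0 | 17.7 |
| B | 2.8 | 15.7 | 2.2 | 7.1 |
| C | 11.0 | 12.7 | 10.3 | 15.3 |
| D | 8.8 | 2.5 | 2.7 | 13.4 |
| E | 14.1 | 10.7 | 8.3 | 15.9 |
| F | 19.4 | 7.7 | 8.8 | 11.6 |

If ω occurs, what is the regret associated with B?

10.6

Best payoff under ω is 17.7.
Regret = 17.7 − 7.1 = 10.6.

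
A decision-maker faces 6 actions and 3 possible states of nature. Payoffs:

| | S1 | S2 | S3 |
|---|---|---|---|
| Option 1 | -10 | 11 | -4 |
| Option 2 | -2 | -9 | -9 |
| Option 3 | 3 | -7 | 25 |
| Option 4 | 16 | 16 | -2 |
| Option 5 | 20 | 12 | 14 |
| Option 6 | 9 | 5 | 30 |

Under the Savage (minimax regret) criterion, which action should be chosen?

Option 6

Column bests: S1=20, S2=16, S3=30.
Option 1 regrets: 30, 5, 34 → max 34
Option 2 regrets: 22, 25, 39 → max 39
Option 3 regrets: 17, 23, 5 → max 23
Option 4 regrets: 4, 0, 32 → max 32
Option 5 regrets: 0, 4, 16 → max 16
Option 6 regrets: 11, 11, 0 → max 11
Smallest max regret = 11 → Option 6.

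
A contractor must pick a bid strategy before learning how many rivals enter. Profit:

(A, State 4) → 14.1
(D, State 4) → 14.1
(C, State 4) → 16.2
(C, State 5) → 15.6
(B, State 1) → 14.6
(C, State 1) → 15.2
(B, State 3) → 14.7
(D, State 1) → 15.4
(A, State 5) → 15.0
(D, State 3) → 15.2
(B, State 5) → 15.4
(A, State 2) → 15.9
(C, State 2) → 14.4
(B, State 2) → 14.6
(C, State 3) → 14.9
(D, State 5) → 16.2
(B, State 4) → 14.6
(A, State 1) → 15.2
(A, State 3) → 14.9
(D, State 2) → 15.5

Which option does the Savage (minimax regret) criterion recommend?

Column bests: State 1=15.4, State 2=15.9, State 3=15.2, State 4=16.2, State 5=16.2.
A regrets: 0.2, 0.0, 0.3, 2.1, 1.2 → max 2.1
B regrets: 0.8, 1.3, 0.5, 1.6, 0.8 → max 1.6
C regrets: 0.2, 1.5, 0.3, 0.0, 0.6 → max 1.5
D regrets: 0.0, 0.4, 0.0, 2.1, 0.0 → max 2.1
Smallest max regret = 1.5 → C.

C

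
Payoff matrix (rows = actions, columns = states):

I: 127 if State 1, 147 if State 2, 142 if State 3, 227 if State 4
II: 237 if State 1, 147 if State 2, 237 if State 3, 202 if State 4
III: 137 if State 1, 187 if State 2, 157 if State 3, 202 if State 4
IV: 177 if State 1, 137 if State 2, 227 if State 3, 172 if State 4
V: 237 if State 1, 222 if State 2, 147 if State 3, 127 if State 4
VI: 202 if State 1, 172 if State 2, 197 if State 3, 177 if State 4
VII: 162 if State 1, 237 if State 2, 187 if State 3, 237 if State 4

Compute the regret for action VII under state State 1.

Best payoff under State 1 is 237.
Regret = 237 − 162 = 75.

75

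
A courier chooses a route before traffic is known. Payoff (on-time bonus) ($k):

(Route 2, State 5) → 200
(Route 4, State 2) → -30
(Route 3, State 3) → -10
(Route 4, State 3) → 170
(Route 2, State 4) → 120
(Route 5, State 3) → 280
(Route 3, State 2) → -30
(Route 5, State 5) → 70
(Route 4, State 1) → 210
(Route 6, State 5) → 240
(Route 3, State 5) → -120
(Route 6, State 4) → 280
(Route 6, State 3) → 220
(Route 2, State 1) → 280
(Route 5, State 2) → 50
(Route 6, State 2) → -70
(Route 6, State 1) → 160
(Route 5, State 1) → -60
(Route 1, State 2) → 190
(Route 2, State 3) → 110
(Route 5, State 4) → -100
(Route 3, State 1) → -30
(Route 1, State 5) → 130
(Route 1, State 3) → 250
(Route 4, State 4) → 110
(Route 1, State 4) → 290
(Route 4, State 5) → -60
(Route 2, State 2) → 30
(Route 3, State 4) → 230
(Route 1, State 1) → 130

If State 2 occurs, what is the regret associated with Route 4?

Best payoff under State 2 is 190.
Regret = 190 − (-30) = 220.

220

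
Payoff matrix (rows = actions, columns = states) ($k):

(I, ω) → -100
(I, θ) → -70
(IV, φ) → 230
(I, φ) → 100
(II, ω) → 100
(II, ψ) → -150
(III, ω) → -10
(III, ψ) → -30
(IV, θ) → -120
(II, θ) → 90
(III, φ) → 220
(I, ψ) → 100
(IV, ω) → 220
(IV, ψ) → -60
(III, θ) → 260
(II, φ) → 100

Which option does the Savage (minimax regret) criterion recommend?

III

Column bests: θ=260, φ=230, ψ=100, ω=220.
I regrets: 330, 130, 0, 320 → max 330
II regrets: 170, 130, 250, 120 → max 250
III regrets: 0, 10, 130, 230 → max 230
IV regrets: 380, 0, 160, 0 → max 380
Smallest max regret = 230 → III.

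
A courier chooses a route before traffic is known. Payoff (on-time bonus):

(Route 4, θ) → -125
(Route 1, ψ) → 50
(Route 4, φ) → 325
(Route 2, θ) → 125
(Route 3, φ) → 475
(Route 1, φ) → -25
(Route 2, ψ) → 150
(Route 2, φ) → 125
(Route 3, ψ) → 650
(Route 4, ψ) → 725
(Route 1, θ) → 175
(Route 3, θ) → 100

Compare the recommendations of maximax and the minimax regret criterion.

Row maxima: Route 1=175, Route 2=150, Route 3=650, Route 4=725
Best best-case = 725 → Route 4.
Column bests: θ=175, φ=475, ψ=725.
Route 1 regrets: 0, 500, 675 → max 675
Route 2 regrets: 50, 350, 575 → max 575
Route 3 regrets: 75, 0, 75 → max 75
Route 4 regrets: 300, 150, 0 → max 300
Smallest max regret = 75 → Route 3.

maximax → Route 4; minimax regret → Route 3 (disagree)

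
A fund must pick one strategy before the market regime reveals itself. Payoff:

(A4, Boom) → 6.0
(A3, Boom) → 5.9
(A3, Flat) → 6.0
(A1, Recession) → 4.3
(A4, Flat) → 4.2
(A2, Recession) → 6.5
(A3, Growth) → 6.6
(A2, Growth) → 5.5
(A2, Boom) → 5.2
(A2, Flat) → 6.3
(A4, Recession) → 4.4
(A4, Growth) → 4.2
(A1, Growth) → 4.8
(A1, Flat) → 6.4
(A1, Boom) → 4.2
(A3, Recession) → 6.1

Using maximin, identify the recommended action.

Row minima: A1=4.2, A2=5.2, A3=5.9, A4=4.2
Best worst-case = 5.9 → A3.

A3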